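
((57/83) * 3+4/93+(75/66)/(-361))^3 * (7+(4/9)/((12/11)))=53350085621369800062621875/777582625675797174526623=68.61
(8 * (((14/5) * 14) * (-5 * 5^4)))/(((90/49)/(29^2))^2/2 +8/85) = -70729267013650000/6792898849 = -10412236.16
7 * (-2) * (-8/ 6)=56/ 3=18.67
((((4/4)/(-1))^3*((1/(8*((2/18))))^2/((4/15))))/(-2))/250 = 0.01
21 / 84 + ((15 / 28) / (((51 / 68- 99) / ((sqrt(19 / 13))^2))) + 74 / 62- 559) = -824193957 / 1478204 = -557.56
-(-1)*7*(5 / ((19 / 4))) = 140 / 19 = 7.37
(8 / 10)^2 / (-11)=-16 / 275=-0.06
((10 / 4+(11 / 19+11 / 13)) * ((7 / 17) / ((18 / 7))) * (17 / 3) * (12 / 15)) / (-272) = -95011 / 9069840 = -0.01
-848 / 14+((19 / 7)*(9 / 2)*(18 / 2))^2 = 2356649 / 196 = 12023.72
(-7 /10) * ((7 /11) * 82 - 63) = 833 /110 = 7.57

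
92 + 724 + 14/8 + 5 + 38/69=823.30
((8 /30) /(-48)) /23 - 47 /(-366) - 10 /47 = -1004057 /11869380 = -0.08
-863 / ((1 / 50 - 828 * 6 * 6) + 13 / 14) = 151025 / 5216234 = 0.03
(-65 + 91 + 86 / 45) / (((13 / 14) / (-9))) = -17584 / 65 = -270.52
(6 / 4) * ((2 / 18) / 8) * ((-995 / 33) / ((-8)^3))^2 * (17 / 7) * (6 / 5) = 3366085 / 15986589696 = 0.00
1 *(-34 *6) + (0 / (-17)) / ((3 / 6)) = -204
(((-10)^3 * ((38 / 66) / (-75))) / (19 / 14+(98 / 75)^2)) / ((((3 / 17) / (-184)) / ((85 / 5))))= -353620400000 / 7963923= -44402.79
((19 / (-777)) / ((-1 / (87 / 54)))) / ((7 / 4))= 0.02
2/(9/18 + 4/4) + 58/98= 283/147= 1.93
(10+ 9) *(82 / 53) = 1558 / 53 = 29.40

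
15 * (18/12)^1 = 45/2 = 22.50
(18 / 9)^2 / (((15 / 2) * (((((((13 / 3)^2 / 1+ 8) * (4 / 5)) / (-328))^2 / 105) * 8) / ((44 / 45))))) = 93194640 / 58081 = 1604.56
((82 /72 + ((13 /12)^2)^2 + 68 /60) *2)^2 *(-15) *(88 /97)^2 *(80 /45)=-17324566473841 /14815787760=-1169.33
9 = 9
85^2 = 7225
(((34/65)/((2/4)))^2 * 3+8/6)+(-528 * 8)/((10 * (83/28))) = -137.88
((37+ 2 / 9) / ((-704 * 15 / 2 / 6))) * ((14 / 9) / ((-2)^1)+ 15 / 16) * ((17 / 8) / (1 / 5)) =-130985 / 1824768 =-0.07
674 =674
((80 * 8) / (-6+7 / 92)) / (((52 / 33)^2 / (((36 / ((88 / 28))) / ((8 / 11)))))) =-12623688 / 18421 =-685.29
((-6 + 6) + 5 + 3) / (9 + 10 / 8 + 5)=32 / 61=0.52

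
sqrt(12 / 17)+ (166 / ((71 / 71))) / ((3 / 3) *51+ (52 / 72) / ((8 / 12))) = 2 *sqrt(51) / 17+ 1992 / 625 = 4.03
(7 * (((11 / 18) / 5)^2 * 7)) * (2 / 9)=5929 / 36450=0.16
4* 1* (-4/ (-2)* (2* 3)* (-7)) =-336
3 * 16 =48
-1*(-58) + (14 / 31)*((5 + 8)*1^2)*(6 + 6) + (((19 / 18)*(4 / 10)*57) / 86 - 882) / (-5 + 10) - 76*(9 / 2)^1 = -77958989 / 199950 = -389.89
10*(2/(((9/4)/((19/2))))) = 760/9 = 84.44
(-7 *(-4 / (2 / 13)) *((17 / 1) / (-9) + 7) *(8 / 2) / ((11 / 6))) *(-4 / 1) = -267904 / 33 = -8118.30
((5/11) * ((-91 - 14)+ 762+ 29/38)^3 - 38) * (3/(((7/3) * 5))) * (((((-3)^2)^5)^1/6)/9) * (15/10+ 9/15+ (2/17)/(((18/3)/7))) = 83500089730459631397/1026106400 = 81375664093.37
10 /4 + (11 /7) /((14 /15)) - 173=-8272 /49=-168.82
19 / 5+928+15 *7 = 5184 / 5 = 1036.80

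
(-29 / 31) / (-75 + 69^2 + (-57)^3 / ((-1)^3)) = -29 / 5886249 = -0.00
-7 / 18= -0.39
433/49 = 8.84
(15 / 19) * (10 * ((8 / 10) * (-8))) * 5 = -252.63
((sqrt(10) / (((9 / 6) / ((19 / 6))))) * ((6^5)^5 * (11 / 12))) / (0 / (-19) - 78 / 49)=-449312623016219246592 * sqrt(10) / 13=-109296251553526684652.47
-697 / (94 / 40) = -13940 / 47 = -296.60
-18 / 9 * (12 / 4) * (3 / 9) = -2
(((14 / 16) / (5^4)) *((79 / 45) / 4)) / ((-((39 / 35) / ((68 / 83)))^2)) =-7831033 / 23575880250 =-0.00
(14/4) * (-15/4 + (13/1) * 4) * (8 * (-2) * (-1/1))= 2702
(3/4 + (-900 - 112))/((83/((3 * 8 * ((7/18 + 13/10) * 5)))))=-614840/249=-2469.24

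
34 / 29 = 1.17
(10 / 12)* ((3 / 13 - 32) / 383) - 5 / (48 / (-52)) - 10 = -277975 / 59748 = -4.65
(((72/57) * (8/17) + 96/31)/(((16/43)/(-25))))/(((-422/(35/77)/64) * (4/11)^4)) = 977.76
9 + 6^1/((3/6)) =21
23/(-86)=-23/86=-0.27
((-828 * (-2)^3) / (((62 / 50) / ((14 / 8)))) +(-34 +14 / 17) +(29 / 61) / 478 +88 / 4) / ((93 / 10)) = 1004.00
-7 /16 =-0.44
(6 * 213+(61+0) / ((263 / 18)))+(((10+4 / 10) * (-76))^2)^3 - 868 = 1001976103451233621276032 / 4109375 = 243826884490034037.12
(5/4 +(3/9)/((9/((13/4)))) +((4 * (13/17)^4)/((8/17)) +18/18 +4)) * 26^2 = 6271.28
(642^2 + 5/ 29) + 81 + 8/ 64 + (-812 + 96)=95474797/ 232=411529.30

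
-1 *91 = -91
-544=-544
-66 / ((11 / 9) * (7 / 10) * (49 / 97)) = -52380 / 343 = -152.71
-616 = -616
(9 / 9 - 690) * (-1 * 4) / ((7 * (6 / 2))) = 2756 / 21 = 131.24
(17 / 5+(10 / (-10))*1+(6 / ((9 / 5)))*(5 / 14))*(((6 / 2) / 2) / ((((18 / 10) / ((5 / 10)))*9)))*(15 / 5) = 377 / 756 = 0.50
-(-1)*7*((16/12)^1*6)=56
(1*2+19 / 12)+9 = 151 / 12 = 12.58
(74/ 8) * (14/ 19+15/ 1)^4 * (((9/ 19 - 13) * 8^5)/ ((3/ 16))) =-9225148390651461632/ 7428297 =-1241892777126.64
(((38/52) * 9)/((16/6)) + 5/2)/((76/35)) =36155/15808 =2.29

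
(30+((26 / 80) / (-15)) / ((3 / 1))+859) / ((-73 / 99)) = -17602057 / 14600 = -1205.62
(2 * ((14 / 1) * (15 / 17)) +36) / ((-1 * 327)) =-344 / 1853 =-0.19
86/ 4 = 43/ 2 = 21.50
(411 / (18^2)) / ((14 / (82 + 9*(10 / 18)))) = 7.88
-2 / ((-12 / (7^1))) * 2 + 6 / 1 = 25 / 3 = 8.33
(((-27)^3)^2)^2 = 150094635296999121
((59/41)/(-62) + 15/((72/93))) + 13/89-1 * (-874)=808572673/904952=893.50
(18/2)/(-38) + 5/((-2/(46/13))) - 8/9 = -44335/4446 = -9.97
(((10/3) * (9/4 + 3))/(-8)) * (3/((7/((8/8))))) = -15/16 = -0.94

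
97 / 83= 1.17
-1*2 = -2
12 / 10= 6 / 5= 1.20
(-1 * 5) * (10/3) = -50/3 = -16.67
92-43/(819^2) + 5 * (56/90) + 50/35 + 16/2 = 70121099/670761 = 104.54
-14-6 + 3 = -17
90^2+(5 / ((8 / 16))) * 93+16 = 9046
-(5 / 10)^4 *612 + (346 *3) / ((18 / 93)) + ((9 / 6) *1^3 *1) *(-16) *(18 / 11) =232561 / 44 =5285.48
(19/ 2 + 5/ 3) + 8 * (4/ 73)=5083/ 438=11.61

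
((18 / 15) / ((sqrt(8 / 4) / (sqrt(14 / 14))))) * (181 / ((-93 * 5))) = -181 * sqrt(2) / 775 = -0.33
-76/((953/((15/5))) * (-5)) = 228/4765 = 0.05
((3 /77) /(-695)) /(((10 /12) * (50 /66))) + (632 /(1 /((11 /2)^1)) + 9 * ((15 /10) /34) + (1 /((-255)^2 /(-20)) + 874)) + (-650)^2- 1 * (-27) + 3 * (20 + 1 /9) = 2701206199386559 /6326932500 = 426937.73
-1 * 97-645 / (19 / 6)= -5713 / 19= -300.68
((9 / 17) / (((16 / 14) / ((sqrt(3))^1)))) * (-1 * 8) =-63 * sqrt(3) / 17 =-6.42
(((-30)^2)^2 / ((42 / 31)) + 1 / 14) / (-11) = -8370001 / 154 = -54350.66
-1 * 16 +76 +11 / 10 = 611 / 10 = 61.10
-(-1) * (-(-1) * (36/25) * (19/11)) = 2.49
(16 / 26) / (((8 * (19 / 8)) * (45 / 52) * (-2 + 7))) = 32 / 4275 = 0.01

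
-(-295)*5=1475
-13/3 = -4.33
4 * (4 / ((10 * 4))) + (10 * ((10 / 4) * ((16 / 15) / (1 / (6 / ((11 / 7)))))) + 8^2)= 9142 / 55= 166.22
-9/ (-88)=9/ 88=0.10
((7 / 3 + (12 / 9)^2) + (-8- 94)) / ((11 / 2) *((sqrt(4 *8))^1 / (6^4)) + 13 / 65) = -102759840 / 206927 + 8721900 *sqrt(2) / 206927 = -436.99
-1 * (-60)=60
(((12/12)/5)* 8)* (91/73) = 728/365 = 1.99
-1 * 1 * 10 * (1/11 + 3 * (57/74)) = -9775/407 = -24.02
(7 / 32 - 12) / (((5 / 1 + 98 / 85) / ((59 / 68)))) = -111215 / 66944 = -1.66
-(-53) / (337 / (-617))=-32701 / 337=-97.04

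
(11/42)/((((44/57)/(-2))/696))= -3306/7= -472.29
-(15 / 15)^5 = -1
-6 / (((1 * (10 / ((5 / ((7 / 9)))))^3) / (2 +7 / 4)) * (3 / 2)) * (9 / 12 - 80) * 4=1263.26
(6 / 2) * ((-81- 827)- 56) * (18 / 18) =-2892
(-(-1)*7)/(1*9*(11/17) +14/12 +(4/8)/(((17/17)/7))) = 357/535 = 0.67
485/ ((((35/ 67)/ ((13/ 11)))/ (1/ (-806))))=-6499/ 4774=-1.36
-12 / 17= -0.71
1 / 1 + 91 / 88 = 179 / 88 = 2.03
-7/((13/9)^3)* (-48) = 244944/2197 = 111.49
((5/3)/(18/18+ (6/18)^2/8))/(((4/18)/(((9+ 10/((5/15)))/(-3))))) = -7020/73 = -96.16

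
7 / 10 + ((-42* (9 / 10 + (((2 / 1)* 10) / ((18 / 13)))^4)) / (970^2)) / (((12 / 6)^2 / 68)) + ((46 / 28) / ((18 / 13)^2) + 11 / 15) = -4428467086909 / 144042381000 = -30.74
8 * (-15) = -120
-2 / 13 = -0.15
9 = 9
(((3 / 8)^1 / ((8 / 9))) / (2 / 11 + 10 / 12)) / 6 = 297 / 4288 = 0.07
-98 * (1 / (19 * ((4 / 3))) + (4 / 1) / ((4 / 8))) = -29939 / 38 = -787.87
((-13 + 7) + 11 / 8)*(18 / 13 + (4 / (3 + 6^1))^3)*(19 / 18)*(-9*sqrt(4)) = 4904831 / 37908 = 129.39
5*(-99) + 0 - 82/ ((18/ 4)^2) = -499.05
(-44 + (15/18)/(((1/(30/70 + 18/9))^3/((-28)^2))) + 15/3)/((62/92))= 9002246/651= 13828.33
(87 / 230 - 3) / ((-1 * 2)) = 603 / 460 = 1.31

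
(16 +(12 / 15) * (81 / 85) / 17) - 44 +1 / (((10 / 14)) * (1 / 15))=-6.96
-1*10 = -10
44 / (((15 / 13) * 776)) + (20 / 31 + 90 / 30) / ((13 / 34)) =11237849 / 1172730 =9.58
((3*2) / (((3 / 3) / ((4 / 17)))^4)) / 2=768 / 83521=0.01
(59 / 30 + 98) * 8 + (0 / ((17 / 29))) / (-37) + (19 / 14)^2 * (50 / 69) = 27084109 / 33810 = 801.07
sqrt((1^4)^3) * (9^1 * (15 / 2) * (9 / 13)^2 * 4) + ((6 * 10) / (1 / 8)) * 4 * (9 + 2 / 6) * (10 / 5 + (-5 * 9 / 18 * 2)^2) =81790830 / 169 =483969.41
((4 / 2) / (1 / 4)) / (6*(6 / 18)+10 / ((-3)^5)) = 486 / 119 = 4.08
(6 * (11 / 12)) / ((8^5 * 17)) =11 / 1114112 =0.00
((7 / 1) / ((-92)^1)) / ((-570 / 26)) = 91 / 26220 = 0.00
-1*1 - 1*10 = -11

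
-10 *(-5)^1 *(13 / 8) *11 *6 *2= 10725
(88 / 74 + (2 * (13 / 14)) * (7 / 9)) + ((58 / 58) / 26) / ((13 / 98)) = 164530 / 56277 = 2.92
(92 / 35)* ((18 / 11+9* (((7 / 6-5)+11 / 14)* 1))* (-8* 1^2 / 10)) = 730848 / 13475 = 54.24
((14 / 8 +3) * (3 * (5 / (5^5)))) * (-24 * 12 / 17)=-4104 / 10625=-0.39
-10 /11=-0.91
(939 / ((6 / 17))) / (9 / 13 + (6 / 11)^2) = 8369933 / 3114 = 2687.84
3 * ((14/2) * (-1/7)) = -3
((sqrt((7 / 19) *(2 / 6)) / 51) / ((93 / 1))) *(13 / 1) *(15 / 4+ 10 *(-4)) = -1885 *sqrt(399) / 1081404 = -0.03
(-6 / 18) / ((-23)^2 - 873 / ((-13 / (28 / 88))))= -286 / 472215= -0.00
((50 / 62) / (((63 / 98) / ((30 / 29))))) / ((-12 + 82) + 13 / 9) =10500 / 578057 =0.02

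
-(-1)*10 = 10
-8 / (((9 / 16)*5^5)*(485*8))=-16 / 13640625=-0.00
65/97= 0.67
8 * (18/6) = 24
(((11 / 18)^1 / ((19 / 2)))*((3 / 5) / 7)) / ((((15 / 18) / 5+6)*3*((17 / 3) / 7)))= 22 / 59755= 0.00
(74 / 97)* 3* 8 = 1776 / 97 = 18.31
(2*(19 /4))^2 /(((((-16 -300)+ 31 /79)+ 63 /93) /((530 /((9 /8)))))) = -234283585 /1735344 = -135.01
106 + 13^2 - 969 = -694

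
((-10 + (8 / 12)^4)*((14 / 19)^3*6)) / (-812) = 155624 / 5370597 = 0.03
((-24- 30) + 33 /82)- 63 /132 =-54.07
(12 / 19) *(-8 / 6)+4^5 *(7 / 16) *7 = 59568 / 19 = 3135.16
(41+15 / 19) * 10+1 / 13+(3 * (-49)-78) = 47664 / 247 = 192.97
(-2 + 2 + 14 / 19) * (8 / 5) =112 / 95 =1.18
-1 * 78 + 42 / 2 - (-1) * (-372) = -429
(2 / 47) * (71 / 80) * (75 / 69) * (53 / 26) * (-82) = -771415 / 112424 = -6.86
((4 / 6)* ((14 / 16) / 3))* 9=7 / 4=1.75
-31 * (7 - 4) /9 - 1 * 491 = -1504 /3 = -501.33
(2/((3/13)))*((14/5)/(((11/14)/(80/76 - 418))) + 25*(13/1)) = -31540262/3135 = -10060.69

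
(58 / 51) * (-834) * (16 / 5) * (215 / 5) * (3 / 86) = -386976 / 85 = -4552.66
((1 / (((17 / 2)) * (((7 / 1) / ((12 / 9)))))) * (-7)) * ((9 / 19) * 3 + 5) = -976 / 969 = -1.01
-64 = -64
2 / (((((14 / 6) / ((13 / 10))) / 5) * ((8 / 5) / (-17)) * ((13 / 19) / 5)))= -24225 / 56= -432.59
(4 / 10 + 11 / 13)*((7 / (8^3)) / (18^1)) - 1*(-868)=868.00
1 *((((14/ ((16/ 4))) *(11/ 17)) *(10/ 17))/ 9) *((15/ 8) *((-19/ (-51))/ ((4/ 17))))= 36575/ 83232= 0.44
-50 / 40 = -5 / 4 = -1.25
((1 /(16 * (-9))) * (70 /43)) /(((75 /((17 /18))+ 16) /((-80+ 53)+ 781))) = -224315 /2510856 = -0.09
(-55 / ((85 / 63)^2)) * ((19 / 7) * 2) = -237006 / 1445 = -164.02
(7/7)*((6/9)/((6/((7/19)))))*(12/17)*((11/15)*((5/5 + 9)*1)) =616/2907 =0.21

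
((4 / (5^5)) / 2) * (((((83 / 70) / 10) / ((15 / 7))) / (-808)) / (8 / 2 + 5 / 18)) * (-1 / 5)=249 / 121515625000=0.00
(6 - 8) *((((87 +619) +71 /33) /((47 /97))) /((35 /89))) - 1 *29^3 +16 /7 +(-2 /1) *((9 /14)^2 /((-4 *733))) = -70903110323917 /2228290680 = -31819.51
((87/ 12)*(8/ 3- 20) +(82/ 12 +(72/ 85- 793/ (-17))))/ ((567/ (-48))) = 6.04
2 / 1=2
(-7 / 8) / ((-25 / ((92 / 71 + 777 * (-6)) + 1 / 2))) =-4632243 / 28400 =-163.11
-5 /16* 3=-0.94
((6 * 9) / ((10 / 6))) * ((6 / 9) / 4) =27 / 5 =5.40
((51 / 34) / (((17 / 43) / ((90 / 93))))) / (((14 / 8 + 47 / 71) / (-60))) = -91.34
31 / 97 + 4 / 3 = 481 / 291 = 1.65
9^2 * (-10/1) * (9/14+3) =-20655/7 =-2950.71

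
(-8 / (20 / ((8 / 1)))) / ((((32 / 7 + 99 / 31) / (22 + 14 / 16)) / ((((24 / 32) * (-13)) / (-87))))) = -1.06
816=816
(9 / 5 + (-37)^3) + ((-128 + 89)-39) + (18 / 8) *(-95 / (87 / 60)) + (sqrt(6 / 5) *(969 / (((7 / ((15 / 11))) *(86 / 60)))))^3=2951762.93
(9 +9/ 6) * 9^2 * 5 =8505/ 2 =4252.50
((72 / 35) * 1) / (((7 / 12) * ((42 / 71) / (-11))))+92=45316 / 1715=26.42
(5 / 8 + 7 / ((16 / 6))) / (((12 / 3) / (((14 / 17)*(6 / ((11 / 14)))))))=5.11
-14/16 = -7/8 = -0.88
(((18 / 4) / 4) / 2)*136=153 / 2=76.50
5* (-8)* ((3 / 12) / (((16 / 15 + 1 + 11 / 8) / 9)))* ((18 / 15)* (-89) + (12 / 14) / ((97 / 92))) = 777224160 / 280427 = 2771.57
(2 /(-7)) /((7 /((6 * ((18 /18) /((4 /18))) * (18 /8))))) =-243 /98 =-2.48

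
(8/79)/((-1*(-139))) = 8/10981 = 0.00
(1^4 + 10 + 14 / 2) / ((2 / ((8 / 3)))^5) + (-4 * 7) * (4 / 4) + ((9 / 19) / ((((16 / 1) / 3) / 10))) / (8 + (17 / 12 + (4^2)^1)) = 2997043 / 62586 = 47.89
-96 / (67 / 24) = -2304 / 67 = -34.39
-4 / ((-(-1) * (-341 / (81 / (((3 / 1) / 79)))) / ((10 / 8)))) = 10665 / 341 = 31.28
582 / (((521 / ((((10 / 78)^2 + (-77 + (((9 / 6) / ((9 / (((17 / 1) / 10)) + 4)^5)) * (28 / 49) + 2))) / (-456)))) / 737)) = 2809880945578777945501 / 20755538651778211008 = 135.38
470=470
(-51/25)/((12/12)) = -51/25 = -2.04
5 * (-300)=-1500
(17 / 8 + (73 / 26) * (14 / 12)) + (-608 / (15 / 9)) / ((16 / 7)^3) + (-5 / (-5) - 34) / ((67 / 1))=-42878843 / 1672320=-25.64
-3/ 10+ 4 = 37/ 10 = 3.70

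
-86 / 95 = -0.91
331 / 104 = 3.18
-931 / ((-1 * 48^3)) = 931 / 110592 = 0.01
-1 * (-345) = 345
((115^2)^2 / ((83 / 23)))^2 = 16182230942831640625 / 6889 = 2348995636933029.56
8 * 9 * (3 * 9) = 1944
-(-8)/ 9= 8/ 9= 0.89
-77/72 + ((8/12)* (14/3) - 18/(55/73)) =-21.85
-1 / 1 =-1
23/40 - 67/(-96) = 611/480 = 1.27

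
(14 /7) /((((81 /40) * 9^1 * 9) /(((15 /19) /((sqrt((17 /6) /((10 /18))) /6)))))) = 0.03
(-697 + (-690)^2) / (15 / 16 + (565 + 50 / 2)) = 7606448 / 9455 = 804.49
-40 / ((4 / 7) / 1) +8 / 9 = -622 / 9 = -69.11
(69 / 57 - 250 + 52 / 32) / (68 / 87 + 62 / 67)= -218989701 / 1512400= -144.80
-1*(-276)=276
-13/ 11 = -1.18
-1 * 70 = -70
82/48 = 41/24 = 1.71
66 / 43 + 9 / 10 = 1047 / 430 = 2.43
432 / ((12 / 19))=684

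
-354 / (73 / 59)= -20886 / 73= -286.11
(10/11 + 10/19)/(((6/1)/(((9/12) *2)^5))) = 6075/3344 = 1.82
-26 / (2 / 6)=-78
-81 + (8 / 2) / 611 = -49487 / 611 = -80.99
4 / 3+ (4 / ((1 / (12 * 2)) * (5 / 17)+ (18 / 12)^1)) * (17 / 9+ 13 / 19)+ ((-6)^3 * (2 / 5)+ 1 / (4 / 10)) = -75.76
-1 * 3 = -3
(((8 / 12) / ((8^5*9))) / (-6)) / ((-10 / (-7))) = -7 / 26542080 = -0.00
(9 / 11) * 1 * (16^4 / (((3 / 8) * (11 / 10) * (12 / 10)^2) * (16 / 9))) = 6144000 / 121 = 50776.86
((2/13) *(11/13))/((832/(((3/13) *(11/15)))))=0.00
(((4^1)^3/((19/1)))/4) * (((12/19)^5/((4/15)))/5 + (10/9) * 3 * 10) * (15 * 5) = 99267908800/47045881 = 2110.02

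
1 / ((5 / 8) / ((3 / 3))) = 8 / 5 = 1.60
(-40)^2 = 1600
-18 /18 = -1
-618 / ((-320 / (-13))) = -4017 / 160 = -25.11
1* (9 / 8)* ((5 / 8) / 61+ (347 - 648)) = -1321947 / 3904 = -338.61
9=9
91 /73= 1.25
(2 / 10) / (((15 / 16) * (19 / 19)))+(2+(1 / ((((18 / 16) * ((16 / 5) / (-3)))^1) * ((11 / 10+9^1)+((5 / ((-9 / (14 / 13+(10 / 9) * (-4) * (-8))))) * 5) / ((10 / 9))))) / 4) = 63374237 / 28599900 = 2.22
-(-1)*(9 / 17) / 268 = 9 / 4556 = 0.00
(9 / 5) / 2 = 9 / 10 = 0.90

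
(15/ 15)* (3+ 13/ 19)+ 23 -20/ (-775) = 78661/ 2945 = 26.71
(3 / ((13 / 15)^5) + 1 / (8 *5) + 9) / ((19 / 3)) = 675485319 / 282182680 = 2.39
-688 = -688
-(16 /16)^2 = -1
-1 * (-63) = 63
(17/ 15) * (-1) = -17/ 15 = -1.13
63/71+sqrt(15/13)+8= sqrt(195)/13+631/71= 9.96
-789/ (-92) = 789/ 92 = 8.58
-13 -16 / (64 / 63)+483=1817 / 4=454.25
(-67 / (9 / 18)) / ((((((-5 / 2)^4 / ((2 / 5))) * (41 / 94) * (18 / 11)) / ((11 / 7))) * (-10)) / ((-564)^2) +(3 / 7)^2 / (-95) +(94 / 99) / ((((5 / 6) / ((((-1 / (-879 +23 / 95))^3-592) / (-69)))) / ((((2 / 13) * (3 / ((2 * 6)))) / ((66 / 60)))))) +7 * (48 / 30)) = -8012158994871535989841513597440 / 689911395909934749201086525129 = -11.61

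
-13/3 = -4.33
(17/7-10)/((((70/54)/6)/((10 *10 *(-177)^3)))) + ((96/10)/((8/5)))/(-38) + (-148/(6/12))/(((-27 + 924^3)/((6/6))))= 14272832812700937788545/734455656207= 19433212464.33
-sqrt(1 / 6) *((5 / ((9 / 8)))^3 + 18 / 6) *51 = -1125179 *sqrt(6) / 1458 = -1890.34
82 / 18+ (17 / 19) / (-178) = 138509 / 30438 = 4.55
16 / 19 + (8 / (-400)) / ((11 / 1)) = 8781 / 10450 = 0.84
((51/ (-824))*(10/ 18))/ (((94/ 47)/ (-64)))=340/ 309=1.10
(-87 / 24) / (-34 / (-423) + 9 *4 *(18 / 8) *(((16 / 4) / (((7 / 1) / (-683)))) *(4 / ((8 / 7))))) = 12267 / 374425792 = 0.00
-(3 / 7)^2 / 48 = -3 / 784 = -0.00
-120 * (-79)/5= 1896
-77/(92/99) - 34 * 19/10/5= -220291/2300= -95.78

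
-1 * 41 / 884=-41 / 884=-0.05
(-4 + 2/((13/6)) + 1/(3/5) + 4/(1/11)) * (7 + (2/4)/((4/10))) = 18271/52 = 351.37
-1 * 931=-931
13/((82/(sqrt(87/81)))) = 13 * sqrt(87)/738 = 0.16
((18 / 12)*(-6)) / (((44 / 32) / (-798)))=5223.27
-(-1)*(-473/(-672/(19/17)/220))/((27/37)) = 237.17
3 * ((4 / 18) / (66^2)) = 1 / 6534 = 0.00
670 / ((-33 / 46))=-30820 / 33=-933.94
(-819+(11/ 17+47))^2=171950769/ 289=594985.36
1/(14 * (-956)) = -1/13384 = -0.00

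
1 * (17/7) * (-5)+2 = -71/7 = -10.14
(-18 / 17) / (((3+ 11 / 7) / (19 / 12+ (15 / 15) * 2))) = -0.83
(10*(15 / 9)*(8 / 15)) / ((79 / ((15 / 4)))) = 100 / 237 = 0.42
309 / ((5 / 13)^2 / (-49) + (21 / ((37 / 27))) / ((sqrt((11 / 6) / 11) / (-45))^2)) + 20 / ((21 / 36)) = 13692236046711 / 399337554875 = 34.29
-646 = -646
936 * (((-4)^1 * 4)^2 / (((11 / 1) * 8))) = 29952 / 11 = 2722.91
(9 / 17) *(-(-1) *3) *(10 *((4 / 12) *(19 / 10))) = 171 / 17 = 10.06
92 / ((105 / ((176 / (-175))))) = -16192 / 18375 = -0.88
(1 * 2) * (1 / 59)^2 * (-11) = -22 / 3481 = -0.01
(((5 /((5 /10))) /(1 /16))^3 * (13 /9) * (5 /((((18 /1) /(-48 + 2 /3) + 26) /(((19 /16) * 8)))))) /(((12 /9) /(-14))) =-628526080000 /5457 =-115177951.26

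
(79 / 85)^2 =0.86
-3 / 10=-0.30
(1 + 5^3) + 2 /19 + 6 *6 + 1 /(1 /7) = 3213 /19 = 169.11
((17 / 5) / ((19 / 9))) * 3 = 459 / 95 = 4.83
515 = 515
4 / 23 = 0.17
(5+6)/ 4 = 2.75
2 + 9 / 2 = 13 / 2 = 6.50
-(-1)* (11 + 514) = 525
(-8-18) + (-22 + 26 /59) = -2806 /59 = -47.56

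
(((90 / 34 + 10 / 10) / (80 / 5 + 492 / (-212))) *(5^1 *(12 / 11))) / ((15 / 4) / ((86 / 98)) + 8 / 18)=61040736 / 198020845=0.31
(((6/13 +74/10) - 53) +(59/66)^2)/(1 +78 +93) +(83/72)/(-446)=-0.26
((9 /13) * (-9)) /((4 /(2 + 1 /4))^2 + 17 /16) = -104976 /71149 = -1.48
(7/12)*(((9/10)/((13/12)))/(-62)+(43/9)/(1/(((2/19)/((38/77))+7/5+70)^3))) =261989660523105455059/255953115580500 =1023584.57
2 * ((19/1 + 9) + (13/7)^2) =3082/49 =62.90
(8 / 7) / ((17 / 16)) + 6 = 842 / 119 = 7.08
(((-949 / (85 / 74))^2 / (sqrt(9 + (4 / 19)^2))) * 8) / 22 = 374808521776 * sqrt(3265) / 259485875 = 82534.84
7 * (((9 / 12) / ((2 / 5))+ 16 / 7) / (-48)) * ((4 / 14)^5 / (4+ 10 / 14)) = -233 / 950796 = -0.00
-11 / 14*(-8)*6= 264 / 7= 37.71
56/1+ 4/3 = 172/3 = 57.33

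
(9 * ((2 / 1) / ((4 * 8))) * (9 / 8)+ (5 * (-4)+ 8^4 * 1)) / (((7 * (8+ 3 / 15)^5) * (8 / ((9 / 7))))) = 14675878125 / 5813200741376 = 0.00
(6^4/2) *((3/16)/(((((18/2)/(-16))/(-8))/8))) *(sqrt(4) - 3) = -13824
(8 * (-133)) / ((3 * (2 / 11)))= -5852 / 3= -1950.67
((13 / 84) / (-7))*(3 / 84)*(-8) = 13 / 2058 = 0.01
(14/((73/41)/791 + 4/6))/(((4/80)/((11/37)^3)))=36259155240/3296547893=11.00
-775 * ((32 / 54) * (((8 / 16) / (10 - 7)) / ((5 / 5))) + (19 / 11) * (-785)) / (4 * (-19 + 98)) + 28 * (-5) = 896803085 / 281556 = 3185.17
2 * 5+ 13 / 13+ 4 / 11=125 / 11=11.36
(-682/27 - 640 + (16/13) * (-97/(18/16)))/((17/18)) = -541508/663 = -816.75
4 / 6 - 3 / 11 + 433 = 14302 / 33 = 433.39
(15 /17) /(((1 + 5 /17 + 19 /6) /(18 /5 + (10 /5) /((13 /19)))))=7632 /5915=1.29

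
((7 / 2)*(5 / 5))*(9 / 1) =63 / 2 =31.50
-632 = -632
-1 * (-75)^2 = -5625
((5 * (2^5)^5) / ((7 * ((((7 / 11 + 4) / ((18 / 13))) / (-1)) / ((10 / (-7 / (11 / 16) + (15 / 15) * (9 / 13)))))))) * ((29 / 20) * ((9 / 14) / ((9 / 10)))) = 8830687641600 / 1130381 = 7812133.82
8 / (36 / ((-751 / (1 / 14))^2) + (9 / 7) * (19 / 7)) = 7896014 / 3444435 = 2.29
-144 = -144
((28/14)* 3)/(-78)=-1/13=-0.08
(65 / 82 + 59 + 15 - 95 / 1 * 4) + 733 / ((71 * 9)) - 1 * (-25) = -14622197 / 52398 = -279.06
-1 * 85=-85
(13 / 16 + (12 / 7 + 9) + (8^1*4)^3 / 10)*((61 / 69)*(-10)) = -37443081 / 1288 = -29070.72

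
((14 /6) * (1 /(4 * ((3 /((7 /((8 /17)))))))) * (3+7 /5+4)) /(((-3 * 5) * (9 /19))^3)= -0.07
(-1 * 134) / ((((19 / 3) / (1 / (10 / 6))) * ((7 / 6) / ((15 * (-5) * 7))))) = 5712.63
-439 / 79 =-5.56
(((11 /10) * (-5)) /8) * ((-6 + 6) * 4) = 0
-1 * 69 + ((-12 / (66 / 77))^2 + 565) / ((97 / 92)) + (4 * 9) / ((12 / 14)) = 694.77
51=51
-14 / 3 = -4.67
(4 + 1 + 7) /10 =6 /5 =1.20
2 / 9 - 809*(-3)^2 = -65527 / 9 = -7280.78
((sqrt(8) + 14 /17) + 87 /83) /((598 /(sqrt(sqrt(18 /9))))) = 2^(1 /4)*(2641 + 2822*sqrt(2)) /843778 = 0.01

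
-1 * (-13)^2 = -169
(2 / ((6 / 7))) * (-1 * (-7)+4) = 77 / 3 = 25.67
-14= -14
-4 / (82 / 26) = -52 / 41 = -1.27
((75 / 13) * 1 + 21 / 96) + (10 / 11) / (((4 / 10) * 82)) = 1128641 / 187616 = 6.02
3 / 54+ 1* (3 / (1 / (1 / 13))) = 67 / 234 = 0.29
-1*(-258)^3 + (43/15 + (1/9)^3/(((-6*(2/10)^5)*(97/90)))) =2023984516486/117855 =17173514.20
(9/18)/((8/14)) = 7/8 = 0.88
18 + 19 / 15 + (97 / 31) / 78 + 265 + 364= 7838029 / 12090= 648.31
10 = 10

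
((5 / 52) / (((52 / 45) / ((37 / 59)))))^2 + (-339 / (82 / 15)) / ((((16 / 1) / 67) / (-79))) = 21407222765811465 / 1043521147136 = 20514.41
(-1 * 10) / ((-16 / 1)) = 5 / 8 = 0.62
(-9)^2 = 81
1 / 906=0.00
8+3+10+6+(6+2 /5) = 167 /5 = 33.40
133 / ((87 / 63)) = 2793 / 29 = 96.31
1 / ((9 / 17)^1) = 17 / 9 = 1.89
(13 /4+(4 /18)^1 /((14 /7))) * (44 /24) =1331 /216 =6.16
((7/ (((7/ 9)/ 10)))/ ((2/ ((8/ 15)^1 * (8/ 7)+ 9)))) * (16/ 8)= 6054/ 7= 864.86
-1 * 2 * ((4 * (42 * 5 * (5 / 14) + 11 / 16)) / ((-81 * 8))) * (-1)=-1211 / 1296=-0.93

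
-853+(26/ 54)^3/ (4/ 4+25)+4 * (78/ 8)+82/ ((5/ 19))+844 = 67237973/ 196830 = 341.60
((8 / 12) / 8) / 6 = 1 / 72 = 0.01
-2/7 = -0.29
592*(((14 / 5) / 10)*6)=24864 / 25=994.56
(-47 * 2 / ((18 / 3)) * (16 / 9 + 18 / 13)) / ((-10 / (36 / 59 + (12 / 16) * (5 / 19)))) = 2098973 / 524628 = 4.00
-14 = -14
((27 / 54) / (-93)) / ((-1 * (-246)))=-1 / 45756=-0.00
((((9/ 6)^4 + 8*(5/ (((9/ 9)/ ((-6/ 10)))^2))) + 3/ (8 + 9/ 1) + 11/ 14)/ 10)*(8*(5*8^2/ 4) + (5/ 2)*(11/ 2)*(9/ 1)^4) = 14132700569/ 76160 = 185565.92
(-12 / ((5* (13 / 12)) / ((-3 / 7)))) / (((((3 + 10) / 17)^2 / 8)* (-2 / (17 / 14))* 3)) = -1414944 / 538265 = -2.63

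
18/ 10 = 9/ 5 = 1.80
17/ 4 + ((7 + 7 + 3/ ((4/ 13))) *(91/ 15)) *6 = 3475/ 4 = 868.75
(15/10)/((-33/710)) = -355/11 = -32.27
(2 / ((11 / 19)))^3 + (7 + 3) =68182 / 1331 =51.23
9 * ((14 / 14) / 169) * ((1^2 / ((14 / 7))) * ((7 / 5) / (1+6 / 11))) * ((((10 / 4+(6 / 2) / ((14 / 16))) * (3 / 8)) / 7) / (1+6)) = 24651 / 22524320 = 0.00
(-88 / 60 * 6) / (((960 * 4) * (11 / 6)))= -0.00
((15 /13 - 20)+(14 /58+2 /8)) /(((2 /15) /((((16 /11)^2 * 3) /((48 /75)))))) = -62277750 /45617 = -1365.23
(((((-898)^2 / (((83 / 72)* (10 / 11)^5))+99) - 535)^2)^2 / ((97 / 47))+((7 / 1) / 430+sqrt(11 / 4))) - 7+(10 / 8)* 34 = sqrt(11) / 2+14712563717531936033817757488834306766223438495881 / 18877855004405975341796875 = 779355690257082389924914.70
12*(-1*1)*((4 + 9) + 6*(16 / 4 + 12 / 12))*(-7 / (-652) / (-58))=903 / 9454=0.10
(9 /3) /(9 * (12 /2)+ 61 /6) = 18 /385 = 0.05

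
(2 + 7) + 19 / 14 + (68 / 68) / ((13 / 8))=1997 / 182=10.97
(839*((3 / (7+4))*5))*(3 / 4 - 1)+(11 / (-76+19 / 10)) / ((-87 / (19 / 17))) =-725910545 / 2537964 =-286.02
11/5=2.20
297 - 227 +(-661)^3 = -288804711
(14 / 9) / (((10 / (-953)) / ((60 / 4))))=-6671 / 3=-2223.67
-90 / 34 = -2.65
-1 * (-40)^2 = -1600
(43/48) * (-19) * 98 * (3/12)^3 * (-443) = 17734619/1536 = 11545.98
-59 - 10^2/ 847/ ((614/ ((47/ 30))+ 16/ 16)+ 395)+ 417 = 2807265133/ 7841526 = 358.00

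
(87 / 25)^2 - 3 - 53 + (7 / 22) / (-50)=-1207139 / 27500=-43.90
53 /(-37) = -53 /37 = -1.43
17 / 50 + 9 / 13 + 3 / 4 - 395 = -511183 / 1300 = -393.22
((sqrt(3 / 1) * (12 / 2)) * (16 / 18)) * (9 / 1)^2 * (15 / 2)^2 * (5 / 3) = 40500 * sqrt(3) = 70148.06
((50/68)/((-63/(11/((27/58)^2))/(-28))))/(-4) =-462550/111537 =-4.15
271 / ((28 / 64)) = 4336 / 7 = 619.43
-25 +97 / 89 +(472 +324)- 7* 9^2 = 18253 / 89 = 205.09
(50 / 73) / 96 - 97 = -96.99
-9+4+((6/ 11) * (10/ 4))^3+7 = 6037/ 1331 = 4.54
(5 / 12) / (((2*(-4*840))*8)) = -1 / 129024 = -0.00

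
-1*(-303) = 303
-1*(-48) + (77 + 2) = 127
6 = 6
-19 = -19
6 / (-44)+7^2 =48.86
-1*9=-9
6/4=3/2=1.50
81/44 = 1.84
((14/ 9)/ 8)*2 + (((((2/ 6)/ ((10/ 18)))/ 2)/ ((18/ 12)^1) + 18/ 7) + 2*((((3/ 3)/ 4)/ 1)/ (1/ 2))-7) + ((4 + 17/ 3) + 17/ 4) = 13957/ 1260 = 11.08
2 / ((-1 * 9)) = -2 / 9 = -0.22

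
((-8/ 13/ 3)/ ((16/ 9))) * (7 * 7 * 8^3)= -37632/ 13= -2894.77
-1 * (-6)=6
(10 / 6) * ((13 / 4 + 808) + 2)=16265 / 12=1355.42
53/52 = 1.02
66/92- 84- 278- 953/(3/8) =-400561/138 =-2902.62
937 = 937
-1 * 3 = -3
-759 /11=-69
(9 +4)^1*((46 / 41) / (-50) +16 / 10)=21021 / 1025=20.51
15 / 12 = 5 / 4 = 1.25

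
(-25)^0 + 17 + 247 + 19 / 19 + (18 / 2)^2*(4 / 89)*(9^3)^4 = 1028170447679.98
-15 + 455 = 440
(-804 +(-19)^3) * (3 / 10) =-2298.90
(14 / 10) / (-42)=-1 / 30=-0.03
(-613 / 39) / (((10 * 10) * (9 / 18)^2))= -613 / 975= -0.63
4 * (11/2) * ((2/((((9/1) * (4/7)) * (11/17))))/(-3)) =-4.41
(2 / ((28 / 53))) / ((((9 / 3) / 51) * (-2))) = -901 / 28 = -32.18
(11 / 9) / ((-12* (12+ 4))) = -0.01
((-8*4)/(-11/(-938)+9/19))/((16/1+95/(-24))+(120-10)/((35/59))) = -95811072/286996925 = -0.33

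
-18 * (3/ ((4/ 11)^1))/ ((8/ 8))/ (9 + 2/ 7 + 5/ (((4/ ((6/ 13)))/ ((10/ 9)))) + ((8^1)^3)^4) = -81081/ 37520834303276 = -0.00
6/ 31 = 0.19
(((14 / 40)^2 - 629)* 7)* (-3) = 5282571 / 400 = 13206.43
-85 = -85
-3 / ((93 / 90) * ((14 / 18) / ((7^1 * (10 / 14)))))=-4050 / 217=-18.66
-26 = -26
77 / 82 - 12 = -907 / 82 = -11.06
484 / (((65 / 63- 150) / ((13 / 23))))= -1.84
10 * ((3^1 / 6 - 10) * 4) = -380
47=47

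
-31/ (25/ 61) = -1891/ 25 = -75.64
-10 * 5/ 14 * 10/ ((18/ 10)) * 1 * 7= -1250/ 9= -138.89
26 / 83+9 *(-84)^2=63504.31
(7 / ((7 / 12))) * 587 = 7044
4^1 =4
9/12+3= 15/4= 3.75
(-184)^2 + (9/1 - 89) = 33776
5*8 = 40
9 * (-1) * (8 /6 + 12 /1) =-120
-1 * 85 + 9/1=-76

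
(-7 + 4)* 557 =-1671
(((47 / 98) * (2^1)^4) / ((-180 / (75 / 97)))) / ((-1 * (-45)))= -94 / 128331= -0.00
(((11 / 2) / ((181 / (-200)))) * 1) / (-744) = 275 / 33666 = 0.01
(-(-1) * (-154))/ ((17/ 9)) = -1386/ 17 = -81.53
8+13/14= 8.93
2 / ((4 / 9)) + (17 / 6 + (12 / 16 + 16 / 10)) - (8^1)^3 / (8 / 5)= -310.32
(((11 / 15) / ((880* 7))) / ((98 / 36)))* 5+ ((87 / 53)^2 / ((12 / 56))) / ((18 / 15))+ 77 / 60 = 11.76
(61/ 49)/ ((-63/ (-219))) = 4453/ 1029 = 4.33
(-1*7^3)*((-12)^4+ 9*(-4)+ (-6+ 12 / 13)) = -92278662 / 13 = -7098358.62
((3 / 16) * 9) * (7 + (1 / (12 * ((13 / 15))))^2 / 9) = 511131 / 43264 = 11.81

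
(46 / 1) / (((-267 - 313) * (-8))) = 23 / 2320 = 0.01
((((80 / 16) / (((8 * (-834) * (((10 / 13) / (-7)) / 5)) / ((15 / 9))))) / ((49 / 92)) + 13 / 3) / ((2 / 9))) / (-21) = -311051 / 326928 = -0.95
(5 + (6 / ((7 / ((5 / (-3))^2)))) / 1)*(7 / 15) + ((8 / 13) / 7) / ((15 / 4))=3.47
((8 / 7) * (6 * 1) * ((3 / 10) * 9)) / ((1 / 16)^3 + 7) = 2654208 / 1003555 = 2.64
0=0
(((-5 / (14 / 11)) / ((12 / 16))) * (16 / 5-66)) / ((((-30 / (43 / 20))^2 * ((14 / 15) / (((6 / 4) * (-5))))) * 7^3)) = -3193223 / 80673600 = -0.04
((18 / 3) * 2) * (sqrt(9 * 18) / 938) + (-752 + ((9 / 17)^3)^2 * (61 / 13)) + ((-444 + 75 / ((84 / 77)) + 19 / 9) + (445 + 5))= -7625459944649 / 11296382292 + 54 * sqrt(2) / 469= -674.87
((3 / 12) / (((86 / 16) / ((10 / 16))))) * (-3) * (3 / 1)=-45 / 172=-0.26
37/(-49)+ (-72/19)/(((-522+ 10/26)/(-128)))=-10637635/6313111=-1.69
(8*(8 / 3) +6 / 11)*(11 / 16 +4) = 9025 / 88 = 102.56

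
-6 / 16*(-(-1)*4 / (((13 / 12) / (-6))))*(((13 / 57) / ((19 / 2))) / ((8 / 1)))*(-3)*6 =-162 / 361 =-0.45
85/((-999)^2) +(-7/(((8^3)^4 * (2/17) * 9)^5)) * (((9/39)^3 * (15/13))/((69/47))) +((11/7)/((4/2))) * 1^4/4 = 132676387811695250457758535434808092715887129243862828962248784134861/675150687553964442354050235852003017722821678505382971438765877231616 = 0.20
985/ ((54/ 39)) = 12805/ 18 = 711.39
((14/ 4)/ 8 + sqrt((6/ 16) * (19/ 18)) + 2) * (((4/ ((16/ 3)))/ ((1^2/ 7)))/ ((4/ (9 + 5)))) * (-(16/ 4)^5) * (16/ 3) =-244608 - 25088 * sqrt(57)/ 3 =-307744.75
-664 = -664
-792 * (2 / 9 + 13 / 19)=-13640 / 19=-717.89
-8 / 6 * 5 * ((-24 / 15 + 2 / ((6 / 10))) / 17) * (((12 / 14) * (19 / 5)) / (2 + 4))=-1976 / 5355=-0.37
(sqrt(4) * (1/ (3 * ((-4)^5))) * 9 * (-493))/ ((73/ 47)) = 69513/ 37376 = 1.86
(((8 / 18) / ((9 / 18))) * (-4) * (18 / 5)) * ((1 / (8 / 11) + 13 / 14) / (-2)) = 516 / 35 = 14.74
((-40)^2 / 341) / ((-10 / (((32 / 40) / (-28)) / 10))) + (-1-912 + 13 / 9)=-97914596 / 107415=-911.55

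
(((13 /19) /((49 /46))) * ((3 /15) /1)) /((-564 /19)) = -0.00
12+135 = 147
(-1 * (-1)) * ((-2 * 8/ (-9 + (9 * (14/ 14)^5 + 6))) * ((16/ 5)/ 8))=-16/ 15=-1.07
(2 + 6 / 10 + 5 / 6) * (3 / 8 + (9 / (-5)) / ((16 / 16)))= -1957 / 400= -4.89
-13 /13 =-1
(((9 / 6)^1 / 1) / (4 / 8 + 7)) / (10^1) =1 / 50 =0.02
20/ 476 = 5/ 119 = 0.04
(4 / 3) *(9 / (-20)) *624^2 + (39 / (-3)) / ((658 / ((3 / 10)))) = -1537256487 / 6580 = -233625.61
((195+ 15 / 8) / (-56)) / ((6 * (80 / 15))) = -225 / 2048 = -0.11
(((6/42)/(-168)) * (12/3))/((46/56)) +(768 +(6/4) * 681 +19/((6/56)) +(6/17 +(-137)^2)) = 113509861/5474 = 20736.18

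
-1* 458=-458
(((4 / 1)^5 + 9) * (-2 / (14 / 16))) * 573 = -9470544 / 7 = -1352934.86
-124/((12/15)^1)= -155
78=78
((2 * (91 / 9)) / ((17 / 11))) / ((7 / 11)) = 3146 / 153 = 20.56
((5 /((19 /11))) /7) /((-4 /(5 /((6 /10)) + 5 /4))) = -6325 /6384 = -0.99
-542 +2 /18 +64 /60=-540.82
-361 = -361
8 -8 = 0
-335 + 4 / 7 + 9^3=2762 / 7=394.57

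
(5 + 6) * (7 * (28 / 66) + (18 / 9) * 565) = 37388 / 3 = 12462.67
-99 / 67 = -1.48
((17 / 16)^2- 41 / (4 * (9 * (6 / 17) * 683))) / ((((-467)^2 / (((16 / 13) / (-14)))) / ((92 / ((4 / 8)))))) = -122064335 / 1463927646636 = -0.00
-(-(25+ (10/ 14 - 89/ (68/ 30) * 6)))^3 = -9244333.54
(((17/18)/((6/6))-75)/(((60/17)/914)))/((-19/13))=134629001/10260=13121.73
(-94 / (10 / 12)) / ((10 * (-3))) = 94 / 25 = 3.76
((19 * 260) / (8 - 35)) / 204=-1235 / 1377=-0.90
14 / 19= 0.74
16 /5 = 3.20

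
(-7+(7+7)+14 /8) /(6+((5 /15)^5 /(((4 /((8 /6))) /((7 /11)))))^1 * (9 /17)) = 530145 /363556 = 1.46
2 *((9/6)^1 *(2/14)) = 3/7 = 0.43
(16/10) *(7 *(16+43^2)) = 20888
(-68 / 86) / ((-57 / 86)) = 68 / 57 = 1.19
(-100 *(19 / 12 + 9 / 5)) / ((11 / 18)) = -6090 / 11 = -553.64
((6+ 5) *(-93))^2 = 1046529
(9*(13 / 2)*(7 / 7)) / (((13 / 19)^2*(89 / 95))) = 308655 / 2314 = 133.39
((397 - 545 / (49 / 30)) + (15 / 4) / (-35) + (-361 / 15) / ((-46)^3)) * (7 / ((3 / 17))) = 76888562183 / 30660840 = 2507.71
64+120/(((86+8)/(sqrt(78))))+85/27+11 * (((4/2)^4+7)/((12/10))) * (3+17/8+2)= 60 * sqrt(78)/47+677953/432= 1580.61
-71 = -71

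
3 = 3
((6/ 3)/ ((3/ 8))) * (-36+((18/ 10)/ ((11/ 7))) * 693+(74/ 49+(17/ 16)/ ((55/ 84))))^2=67286862962449/ 21789075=3088100.94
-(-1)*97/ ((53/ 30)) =2910/ 53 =54.91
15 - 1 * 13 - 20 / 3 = -14 / 3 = -4.67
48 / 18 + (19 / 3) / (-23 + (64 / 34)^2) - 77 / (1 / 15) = -19444202 / 16869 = -1152.66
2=2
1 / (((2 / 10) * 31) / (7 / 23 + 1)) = 150 / 713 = 0.21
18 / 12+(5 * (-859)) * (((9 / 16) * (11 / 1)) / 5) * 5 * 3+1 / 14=-8929129 / 112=-79724.37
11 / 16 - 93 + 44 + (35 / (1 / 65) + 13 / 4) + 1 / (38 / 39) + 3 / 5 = 2231.56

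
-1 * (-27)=27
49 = 49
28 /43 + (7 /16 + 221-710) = -487.91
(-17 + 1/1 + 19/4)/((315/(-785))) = 785/28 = 28.04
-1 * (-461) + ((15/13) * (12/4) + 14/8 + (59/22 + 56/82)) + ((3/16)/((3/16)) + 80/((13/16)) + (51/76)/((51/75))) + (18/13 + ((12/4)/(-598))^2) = 1750974489607/3064308676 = 571.41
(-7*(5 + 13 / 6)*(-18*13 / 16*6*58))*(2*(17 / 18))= 1929109 / 4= 482277.25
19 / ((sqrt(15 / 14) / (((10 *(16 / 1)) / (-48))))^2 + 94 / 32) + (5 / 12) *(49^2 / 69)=29206415 / 1406772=20.76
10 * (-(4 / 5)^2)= -32 / 5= -6.40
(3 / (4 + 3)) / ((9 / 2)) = 0.10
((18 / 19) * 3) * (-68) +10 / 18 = -32953 / 171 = -192.71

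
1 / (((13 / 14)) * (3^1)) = 14 / 39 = 0.36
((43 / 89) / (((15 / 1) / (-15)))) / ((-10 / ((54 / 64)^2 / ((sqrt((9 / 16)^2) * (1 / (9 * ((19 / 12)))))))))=198531 / 227840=0.87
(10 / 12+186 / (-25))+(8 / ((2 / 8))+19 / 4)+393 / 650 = 119917 / 3900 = 30.75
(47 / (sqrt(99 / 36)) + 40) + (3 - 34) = 9 + 94*sqrt(11) / 11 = 37.34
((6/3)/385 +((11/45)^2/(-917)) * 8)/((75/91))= 0.01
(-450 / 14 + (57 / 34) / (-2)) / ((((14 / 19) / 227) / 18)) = -609388083 / 3332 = -182889.58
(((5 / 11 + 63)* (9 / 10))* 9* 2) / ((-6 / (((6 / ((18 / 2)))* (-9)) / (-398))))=-28269 / 10945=-2.58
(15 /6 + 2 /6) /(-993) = -17 /5958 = -0.00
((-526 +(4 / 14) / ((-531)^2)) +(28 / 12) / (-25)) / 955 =-25959115363 / 47122732125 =-0.55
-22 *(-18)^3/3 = 42768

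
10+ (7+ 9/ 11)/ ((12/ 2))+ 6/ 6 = 406/ 33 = 12.30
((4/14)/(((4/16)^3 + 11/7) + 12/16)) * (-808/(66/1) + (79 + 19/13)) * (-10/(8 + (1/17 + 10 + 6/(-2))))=-2487610/449163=-5.54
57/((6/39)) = 741/2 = 370.50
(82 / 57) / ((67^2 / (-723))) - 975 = -83178487 / 85291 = -975.23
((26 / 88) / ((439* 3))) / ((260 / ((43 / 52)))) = 43 / 60265920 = 0.00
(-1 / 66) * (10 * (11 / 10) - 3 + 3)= -1 / 6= -0.17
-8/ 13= -0.62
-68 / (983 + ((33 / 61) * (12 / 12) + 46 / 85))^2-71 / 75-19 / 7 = -4170044658767861 / 1139038218550575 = -3.66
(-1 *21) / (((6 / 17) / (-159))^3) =15360086721 / 8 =1920010840.12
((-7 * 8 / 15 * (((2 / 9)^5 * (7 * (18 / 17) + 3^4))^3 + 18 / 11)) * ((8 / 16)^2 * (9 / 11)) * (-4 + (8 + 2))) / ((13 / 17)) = -699385467266756984 / 71328677775362865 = -9.81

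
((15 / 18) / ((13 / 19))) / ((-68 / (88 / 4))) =-1045 / 2652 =-0.39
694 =694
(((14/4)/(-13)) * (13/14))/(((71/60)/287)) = -60.63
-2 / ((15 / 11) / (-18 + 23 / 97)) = 37906 / 1455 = 26.05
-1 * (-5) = 5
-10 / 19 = -0.53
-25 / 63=-0.40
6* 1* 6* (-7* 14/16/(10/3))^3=-28588707/128000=-223.35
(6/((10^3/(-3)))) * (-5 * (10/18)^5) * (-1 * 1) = -0.00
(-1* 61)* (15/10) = -183/2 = -91.50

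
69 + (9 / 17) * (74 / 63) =8285 / 119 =69.62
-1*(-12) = 12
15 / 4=3.75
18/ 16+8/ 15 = 1.66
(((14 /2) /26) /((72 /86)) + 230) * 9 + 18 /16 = 107849 /52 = 2074.02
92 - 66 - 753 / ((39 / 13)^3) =-1.89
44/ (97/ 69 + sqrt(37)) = -73623/ 41687 + 52371 * sqrt(37)/ 41687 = 5.88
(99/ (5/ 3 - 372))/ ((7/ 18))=-486/ 707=-0.69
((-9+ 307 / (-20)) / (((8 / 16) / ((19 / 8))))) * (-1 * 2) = 9253 / 40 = 231.32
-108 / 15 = -36 / 5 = -7.20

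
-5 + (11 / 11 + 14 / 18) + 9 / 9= -20 / 9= -2.22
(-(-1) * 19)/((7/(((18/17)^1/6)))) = 57/119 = 0.48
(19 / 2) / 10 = 19 / 20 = 0.95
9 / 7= 1.29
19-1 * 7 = 12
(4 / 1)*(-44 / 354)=-88 / 177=-0.50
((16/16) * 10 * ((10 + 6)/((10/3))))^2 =2304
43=43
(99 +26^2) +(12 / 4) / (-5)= 774.40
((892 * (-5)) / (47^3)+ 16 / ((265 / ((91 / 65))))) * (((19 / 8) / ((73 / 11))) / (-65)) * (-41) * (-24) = -147010003932 / 652748178875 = -0.23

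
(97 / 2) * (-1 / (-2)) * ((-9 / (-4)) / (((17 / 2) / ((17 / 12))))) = 291 / 32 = 9.09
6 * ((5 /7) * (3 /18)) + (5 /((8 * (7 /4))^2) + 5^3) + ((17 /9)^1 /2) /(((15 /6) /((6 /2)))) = 373007 /2940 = 126.87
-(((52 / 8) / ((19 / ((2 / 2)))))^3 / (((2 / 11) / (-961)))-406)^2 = -4594203093863601 / 12043745536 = -381459.66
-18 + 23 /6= -85 /6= -14.17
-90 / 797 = -0.11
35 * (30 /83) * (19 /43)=19950 /3569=5.59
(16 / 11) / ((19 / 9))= 144 / 209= 0.69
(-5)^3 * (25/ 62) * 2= -3125/ 31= -100.81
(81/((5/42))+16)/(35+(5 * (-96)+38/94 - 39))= -163654/113645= -1.44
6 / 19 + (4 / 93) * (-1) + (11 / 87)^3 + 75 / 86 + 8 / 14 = 401212065505 / 233490676734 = 1.72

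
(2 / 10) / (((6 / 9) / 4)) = 6 / 5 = 1.20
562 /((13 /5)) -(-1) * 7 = 2901 /13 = 223.15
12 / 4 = 3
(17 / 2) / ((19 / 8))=68 / 19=3.58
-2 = -2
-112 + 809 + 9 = 706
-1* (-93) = 93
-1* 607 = -607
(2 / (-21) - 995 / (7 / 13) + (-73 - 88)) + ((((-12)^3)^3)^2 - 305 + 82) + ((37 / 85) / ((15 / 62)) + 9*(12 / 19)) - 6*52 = 4514651741106114804899077 / 169575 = 26623333280885241367.53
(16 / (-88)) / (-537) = 2 / 5907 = 0.00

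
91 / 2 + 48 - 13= 80.50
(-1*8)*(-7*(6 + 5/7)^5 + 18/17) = 764156.48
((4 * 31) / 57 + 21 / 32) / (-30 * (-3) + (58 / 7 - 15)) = 36155 / 1063392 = 0.03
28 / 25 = 1.12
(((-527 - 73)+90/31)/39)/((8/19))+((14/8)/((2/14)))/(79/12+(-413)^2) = -119979216841/3299614084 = -36.36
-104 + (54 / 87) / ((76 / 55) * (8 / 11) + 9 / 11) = -3315758 / 31987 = -103.66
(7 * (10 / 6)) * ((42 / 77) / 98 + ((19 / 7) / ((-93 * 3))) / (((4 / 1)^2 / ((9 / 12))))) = 81965 / 1374912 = 0.06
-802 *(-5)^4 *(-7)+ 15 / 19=66666265 / 19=3508750.79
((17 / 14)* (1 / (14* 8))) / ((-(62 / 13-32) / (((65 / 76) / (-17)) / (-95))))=169 / 801523968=0.00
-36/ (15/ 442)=-5304/ 5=-1060.80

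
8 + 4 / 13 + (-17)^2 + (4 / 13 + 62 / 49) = 190387 / 637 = 298.88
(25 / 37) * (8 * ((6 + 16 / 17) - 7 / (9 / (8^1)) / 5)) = 30.79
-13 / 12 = -1.08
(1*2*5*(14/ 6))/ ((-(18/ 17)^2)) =-10115/ 486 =-20.81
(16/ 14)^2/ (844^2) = 4/ 2181529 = 0.00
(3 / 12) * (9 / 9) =1 / 4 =0.25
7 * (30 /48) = 35 /8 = 4.38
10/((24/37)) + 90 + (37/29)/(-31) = 1136791/10788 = 105.38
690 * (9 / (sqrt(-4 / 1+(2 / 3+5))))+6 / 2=3+1242 * sqrt(15)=4813.25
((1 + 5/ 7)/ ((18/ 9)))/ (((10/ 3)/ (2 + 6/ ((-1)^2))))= 72/ 35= 2.06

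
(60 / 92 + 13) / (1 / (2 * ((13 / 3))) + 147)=8164 / 87975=0.09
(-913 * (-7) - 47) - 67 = 6277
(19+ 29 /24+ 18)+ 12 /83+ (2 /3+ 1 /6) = 78059 /1992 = 39.19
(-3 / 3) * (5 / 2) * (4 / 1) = -10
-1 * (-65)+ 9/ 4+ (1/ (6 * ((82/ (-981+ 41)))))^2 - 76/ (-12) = 4673869/ 60516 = 77.23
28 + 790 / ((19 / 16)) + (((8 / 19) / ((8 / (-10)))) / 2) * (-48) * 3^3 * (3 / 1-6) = -6268 / 19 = -329.89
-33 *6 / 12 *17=-561 / 2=-280.50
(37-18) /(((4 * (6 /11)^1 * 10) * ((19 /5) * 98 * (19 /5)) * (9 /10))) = 275 /402192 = 0.00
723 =723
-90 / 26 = -3.46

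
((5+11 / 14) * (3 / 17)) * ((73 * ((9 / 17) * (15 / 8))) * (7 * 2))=2394765 / 2312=1035.80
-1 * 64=-64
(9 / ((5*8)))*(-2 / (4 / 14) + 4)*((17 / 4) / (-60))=153 / 3200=0.05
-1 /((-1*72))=1 /72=0.01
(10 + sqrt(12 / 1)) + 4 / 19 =2 * sqrt(3) + 194 / 19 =13.67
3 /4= 0.75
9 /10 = 0.90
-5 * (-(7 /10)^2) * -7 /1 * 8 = -686 /5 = -137.20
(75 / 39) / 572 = 25 / 7436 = 0.00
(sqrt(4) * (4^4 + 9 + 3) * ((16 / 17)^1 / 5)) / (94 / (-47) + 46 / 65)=-27872 / 357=-78.07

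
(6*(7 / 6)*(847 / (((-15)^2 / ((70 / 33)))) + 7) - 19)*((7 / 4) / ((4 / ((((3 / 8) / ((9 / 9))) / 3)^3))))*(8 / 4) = 20293 / 138240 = 0.15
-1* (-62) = 62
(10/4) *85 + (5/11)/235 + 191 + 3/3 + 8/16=209386/517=405.00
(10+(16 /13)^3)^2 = 679436356 /4826809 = 140.76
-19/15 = -1.27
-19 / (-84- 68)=1 / 8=0.12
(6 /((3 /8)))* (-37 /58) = -296 /29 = -10.21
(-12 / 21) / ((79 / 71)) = -284 / 553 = -0.51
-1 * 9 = -9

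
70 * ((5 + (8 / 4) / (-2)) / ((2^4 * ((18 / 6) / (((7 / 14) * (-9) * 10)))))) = -262.50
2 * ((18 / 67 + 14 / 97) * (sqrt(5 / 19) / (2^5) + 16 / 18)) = 671 * sqrt(95) / 493924 + 42944 / 58491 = 0.75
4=4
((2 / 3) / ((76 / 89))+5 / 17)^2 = 4338889 / 3755844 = 1.16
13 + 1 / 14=183 / 14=13.07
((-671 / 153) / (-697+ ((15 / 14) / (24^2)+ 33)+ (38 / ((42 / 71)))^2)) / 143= -382592 / 43195148581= -0.00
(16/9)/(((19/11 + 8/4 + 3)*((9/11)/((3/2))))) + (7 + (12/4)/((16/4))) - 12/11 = 314003/43956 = 7.14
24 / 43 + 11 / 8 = 665 / 344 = 1.93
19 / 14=1.36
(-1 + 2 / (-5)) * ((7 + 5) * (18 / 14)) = -108 / 5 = -21.60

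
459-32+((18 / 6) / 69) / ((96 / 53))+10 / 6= 946549 / 2208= 428.69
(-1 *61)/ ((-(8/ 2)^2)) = 61/ 16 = 3.81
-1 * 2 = -2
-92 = -92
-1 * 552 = -552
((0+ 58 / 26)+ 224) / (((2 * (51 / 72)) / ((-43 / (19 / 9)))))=-803412 / 247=-3252.68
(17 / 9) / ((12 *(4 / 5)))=85 / 432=0.20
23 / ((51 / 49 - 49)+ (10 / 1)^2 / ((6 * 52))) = -87906 / 182075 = -0.48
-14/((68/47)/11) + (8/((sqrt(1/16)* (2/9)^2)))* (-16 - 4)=-444259/34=-13066.44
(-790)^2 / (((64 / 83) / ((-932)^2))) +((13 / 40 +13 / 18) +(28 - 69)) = 253096783788617 / 360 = 703046621635.05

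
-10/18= -0.56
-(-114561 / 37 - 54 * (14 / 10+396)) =4542831 / 185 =24555.84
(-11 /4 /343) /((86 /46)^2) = -5819 /2536828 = -0.00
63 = 63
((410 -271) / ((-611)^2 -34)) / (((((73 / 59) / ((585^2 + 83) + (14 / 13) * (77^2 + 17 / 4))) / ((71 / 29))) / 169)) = 68626347681697 / 1580497158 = 43420.73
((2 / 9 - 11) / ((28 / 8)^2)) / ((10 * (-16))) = 97 / 17640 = 0.01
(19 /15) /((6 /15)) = 19 /6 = 3.17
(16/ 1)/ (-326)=-8/ 163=-0.05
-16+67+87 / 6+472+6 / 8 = 2153 / 4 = 538.25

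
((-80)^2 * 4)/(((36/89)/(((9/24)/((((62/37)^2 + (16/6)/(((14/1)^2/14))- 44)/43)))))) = -7334828200/294689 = -24890.06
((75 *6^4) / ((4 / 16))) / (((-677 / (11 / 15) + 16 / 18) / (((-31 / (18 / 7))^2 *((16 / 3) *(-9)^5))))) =1761761777529600 / 91307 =19294925663.20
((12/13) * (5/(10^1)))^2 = 36/169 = 0.21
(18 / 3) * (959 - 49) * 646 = 3527160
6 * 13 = 78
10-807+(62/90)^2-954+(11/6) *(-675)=-12101503/4050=-2988.03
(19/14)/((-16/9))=-171/224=-0.76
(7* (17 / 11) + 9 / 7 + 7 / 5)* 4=20796 / 385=54.02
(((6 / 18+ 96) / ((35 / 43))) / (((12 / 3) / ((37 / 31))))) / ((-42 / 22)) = -18.50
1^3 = 1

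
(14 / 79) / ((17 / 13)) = 182 / 1343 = 0.14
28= 28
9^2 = 81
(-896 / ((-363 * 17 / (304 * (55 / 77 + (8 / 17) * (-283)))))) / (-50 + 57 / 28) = 1561305088 / 12808191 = 121.90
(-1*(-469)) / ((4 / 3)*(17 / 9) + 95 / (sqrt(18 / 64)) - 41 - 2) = 13840659 / 22198151 + 43307460*sqrt(2) / 22198151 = 3.38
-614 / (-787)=614 / 787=0.78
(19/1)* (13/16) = 247/16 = 15.44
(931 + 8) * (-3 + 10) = 6573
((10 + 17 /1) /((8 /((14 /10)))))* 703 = 132867 /40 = 3321.68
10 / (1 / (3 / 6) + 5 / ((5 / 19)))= 0.48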